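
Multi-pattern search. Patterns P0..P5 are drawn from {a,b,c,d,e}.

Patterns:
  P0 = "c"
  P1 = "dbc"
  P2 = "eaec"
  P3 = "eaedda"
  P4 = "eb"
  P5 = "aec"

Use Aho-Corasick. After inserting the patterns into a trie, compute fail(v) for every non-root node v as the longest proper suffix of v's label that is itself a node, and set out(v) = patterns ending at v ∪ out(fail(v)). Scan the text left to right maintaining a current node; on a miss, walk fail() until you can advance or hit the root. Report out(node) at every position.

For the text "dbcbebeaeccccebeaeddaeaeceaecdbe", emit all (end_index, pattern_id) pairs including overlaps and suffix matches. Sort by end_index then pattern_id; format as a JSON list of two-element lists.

Build:
Trie nodes:
  n0 'ε': a→13 c→1 d→2 e→5
  n1 'c': ·  [P0 ends]
  n2 'd': b→3
  n3 'db': c→4
  n4 'dbc': ·  [P1 ends]
  n5 'e': a→6 b→12
  n6 'ea': e→7
  n7 'eae': c→8 d→9
  n8 'eaec': ·  [P2 ends]
  n9 'eaed': d→10
  n10 'eaedd': a→11
  n11 'eaedda': ·  [P3 ends]
  n12 'eb': ·  [P4 ends]
  n13 'a': e→14
  n14 'ae': c→15
  n15 'aec': ·  [P5 ends]

Failure links (BFS by depth):
  n1('c'): parent n0 fail=0; on 'c' 0 → fail=0;  out {0}∪∅={0}
  n2('d'): parent n0 fail=0; on 'd' 0 → fail=0;  out ∅∪∅=∅
  n5('e'): parent n0 fail=0; on 'e' 0 → fail=0;  out ∅∪∅=∅
  n13('a'): parent n0 fail=0; on 'a' 0 → fail=0;  out ∅∪∅=∅
  n3('db'): parent n2 fail=0; on 'b' 0 → fail=0;  out ∅∪∅=∅
  n6('ea'): parent n5 fail=0; on 'a' 0 → fail=13;  out ∅∪∅=∅
  n12('eb'): parent n5 fail=0; on 'b' 0 → fail=0;  out {4}∪∅={4}
  n14('ae'): parent n13 fail=0; on 'e' 0 → fail=5;  out ∅∪∅=∅
  n4('dbc'): parent n3 fail=0; on 'c' 0 → fail=1;  out {1}∪{0}={0,1}
  n7('eae'): parent n6 fail=13; on 'e' 13 → fail=14;  out ∅∪∅=∅
  n15('aec'): parent n14 fail=5; on 'c' 5→0 → fail=1;  out {5}∪{0}={0,5}
  n8('eaec'): parent n7 fail=14; on 'c' 14 → fail=15;  out {2}∪{0,5}={0,2,5}
  n9('eaed'): parent n7 fail=14; on 'd' 14→5→0 → fail=2;  out ∅∪∅=∅
  n10('eaedd'): parent n9 fail=2; on 'd' 2→0 → fail=2;  out ∅∪∅=∅
  n11('eaedda'): parent n10 fail=2; on 'a' 2→0 → fail=13;  out {3}∪∅={3}

Text stream:
pos 0 'd': at 2
pos 1 'b': at 3
pos 2 'c': at 4  ** P0@[2:2],P1@[0:2]
pos 3 'b': at 0 ·f
pos 4 'e': at 5
pos 5 'b': at 12  ** P4@[4:5]
pos 6 'e': at 5 ·f
pos 7 'a': at 6
pos 8 'e': at 7
pos 9 'c': at 8  ** P0@[9:9],P2@[6:9],P5@[7:9]
pos 10 'c': at 1 ·f  ** P0@[10:10]
pos 11 'c': at 1 ·f  ** P0@[11:11]
pos 12 'c': at 1 ·f  ** P0@[12:12]
pos 13 'e': at 5 ·f
pos 14 'b': at 12  ** P4@[13:14]
pos 15 'e': at 5 ·f
pos 16 'a': at 6
pos 17 'e': at 7
pos 18 'd': at 9
pos 19 'd': at 10
pos 20 'a': at 11  ** P3@[15:20]
pos 21 'e': at 14 ·f
pos 22 'a': at 6 ·f
pos 23 'e': at 7
pos 24 'c': at 8  ** P0@[24:24],P2@[21:24],P5@[22:24]
pos 25 'e': at 5 ·f
pos 26 'a': at 6
pos 27 'e': at 7
pos 28 'c': at 8  ** P0@[28:28],P2@[25:28],P5@[26:28]
pos 29 'd': at 2 ·f
pos 30 'b': at 3
pos 31 'e': at 5 ·f

Matches: [[2,0],[2,1],[5,4],[9,0],[9,2],[9,5],[10,0],[11,0],[12,0],[14,4],[20,3],[24,0],[24,2],[24,5],[28,0],[28,2],[28,5]]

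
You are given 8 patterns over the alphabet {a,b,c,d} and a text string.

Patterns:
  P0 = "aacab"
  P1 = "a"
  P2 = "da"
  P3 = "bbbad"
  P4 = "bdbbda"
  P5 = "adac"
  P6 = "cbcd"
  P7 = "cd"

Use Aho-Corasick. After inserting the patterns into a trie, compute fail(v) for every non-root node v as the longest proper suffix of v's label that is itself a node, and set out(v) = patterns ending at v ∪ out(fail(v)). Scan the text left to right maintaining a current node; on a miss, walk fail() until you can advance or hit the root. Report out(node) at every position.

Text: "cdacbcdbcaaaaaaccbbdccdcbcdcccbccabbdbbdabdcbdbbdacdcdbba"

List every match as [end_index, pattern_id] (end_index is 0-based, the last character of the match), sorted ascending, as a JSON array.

Build:
Trie (insert patterns):
  0='ε' goto a→1 b→8 c→21 d→6
  1='a' goto a→2 d→18  ←P1
  2='aa' goto c→3
  3='aac' goto a→4
  4='aaca' goto b→5
  5='aacab' goto ·  ←P0
  6='d' goto a→7
  7='da' goto ·  ←P2
  8='b' goto b→9 d→13
  9='bb' goto b→10
  10='bbb' goto a→11
  11='bbba' goto d→12
  12='bbbad' goto ·  ←P3
  13='bd' goto b→14
  14='bdb' goto b→15
  15='bdbb' goto d→16
  16='bdbbd' goto a→17
  17='bdbbda' goto ·  ←P4
  18='ad' goto a→19
  19='ada' goto c→20
  20='adac' goto ·  ←P5
  21='c' goto b→22 d→25
  22='cb' goto c→23
  23='cbc' goto d→24
  24='cbcd' goto ·  ←P6
  25='cd' goto ·  ←P7

Failure links (BFS by depth):
  fail(1) 'a': from fail(0)=0 chase 'a': 0 ⇒ 0;  out={1}∪out(0)={1}
  fail(6) 'd': from fail(0)=0 chase 'd': 0 ⇒ 0;  out=∅∪out(0)=∅
  fail(8) 'b': from fail(0)=0 chase 'b': 0 ⇒ 0;  out=∅∪out(0)=∅
  fail(21) 'c': from fail(0)=0 chase 'c': 0 ⇒ 0;  out=∅∪out(0)=∅
  fail(2) 'aa': from fail(1)=0 chase 'a': 0 ⇒ 1;  out=∅∪out(1)={1}
  fail(7) 'da': from fail(6)=0 chase 'a': 0 ⇒ 1;  out={2}∪out(1)={1,2}
  fail(9) 'bb': from fail(8)=0 chase 'b': 0 ⇒ 8;  out=∅∪out(8)=∅
  fail(13) 'bd': from fail(8)=0 chase 'd': 0 ⇒ 6;  out=∅∪out(6)=∅
  fail(18) 'ad': from fail(1)=0 chase 'd': 0 ⇒ 6;  out=∅∪out(6)=∅
  fail(22) 'cb': from fail(21)=0 chase 'b': 0 ⇒ 8;  out=∅∪out(8)=∅
  fail(25) 'cd': from fail(21)=0 chase 'd': 0 ⇒ 6;  out={7}∪out(6)={7}
  fail(3) 'aac': from fail(2)=1 chase 'c': 1→0 ⇒ 21;  out=∅∪out(21)=∅
  fail(10) 'bbb': from fail(9)=8 chase 'b': 8 ⇒ 9;  out=∅∪out(9)=∅
  fail(14) 'bdb': from fail(13)=6 chase 'b': 6→0 ⇒ 8;  out=∅∪out(8)=∅
  fail(19) 'ada': from fail(18)=6 chase 'a': 6 ⇒ 7;  out=∅∪out(7)={1,2}
  fail(23) 'cbc': from fail(22)=8 chase 'c': 8→0 ⇒ 21;  out=∅∪out(21)=∅
  fail(4) 'aaca': from fail(3)=21 chase 'a': 21→0 ⇒ 1;  out=∅∪out(1)={1}
  fail(11) 'bbba': from fail(10)=9 chase 'a': 9→8→0 ⇒ 1;  out=∅∪out(1)={1}
  fail(15) 'bdbb': from fail(14)=8 chase 'b': 8 ⇒ 9;  out=∅∪out(9)=∅
  fail(20) 'adac': from fail(19)=7 chase 'c': 7→1→0 ⇒ 21;  out={5}∪out(21)={5}
  fail(24) 'cbcd': from fail(23)=21 chase 'd': 21 ⇒ 25;  out={6}∪out(25)={6,7}
  fail(5) 'aacab': from fail(4)=1 chase 'b': 1→0 ⇒ 8;  out={0}∪out(8)={0}
  fail(12) 'bbbad': from fail(11)=1 chase 'd': 1 ⇒ 18;  out={3}∪out(18)={3}
  fail(16) 'bdbbd': from fail(15)=9 chase 'd': 9→8 ⇒ 13;  out=∅∪out(13)=∅
  fail(17) 'bdbbda': from fail(16)=13 chase 'a': 13→6 ⇒ 7;  out={4}∪out(7)={1,2,4}

Run:
[0] read 'c'  n0⇒n21
[1] read 'd'  n21⇒n25  ** P7@[0:1]
[2] read 'a'  n25⇒n7 (fail-walked)  ** P1@[2:2],P2@[1:2]
[3] read 'c'  n7⇒n21 (fail-walked)
[4] read 'b'  n21⇒n22
[5] read 'c'  n22⇒n23
[6] read 'd'  n23⇒n24  ** P6@[3:6],P7@[5:6]
[7] read 'b'  n24⇒n8 (fail-walked)
[8] read 'c'  n8⇒n21 (fail-walked)
[9] read 'a'  n21⇒n1 (fail-walked)  ** P1@[9:9]
[10] read 'a'  n1⇒n2  ** P1@[10:10]
[11] read 'a'  n2⇒n2 (fail-walked)  ** P1@[11:11]
[12] read 'a'  n2⇒n2 (fail-walked)  ** P1@[12:12]
[13] read 'a'  n2⇒n2 (fail-walked)  ** P1@[13:13]
[14] read 'a'  n2⇒n2 (fail-walked)  ** P1@[14:14]
[15] read 'c'  n2⇒n3
[16] read 'c'  n3⇒n21 (fail-walked)
[17] read 'b'  n21⇒n22
[18] read 'b'  n22⇒n9 (fail-walked)
[19] read 'd'  n9⇒n13 (fail-walked)
[20] read 'c'  n13⇒n21 (fail-walked)
[21] read 'c'  n21⇒n21 (fail-walked)
[22] read 'd'  n21⇒n25  ** P7@[21:22]
[23] read 'c'  n25⇒n21 (fail-walked)
[24] read 'b'  n21⇒n22
[25] read 'c'  n22⇒n23
[26] read 'd'  n23⇒n24  ** P6@[23:26],P7@[25:26]
[27] read 'c'  n24⇒n21 (fail-walked)
[28] read 'c'  n21⇒n21 (fail-walked)
[29] read 'c'  n21⇒n21 (fail-walked)
[30] read 'b'  n21⇒n22
[31] read 'c'  n22⇒n23
[32] read 'c'  n23⇒n21 (fail-walked)
[33] read 'a'  n21⇒n1 (fail-walked)  ** P1@[33:33]
[34] read 'b'  n1⇒n8 (fail-walked)
[35] read 'b'  n8⇒n9
[36] read 'd'  n9⇒n13 (fail-walked)
[37] read 'b'  n13⇒n14
[38] read 'b'  n14⇒n15
[39] read 'd'  n15⇒n16
[40] read 'a'  n16⇒n17  ** P1@[40:40],P2@[39:40],P4@[35:40]
[41] read 'b'  n17⇒n8 (fail-walked)
[42] read 'd'  n8⇒n13
[43] read 'c'  n13⇒n21 (fail-walked)
[44] read 'b'  n21⇒n22
[45] read 'd'  n22⇒n13 (fail-walked)
[46] read 'b'  n13⇒n14
[47] read 'b'  n14⇒n15
[48] read 'd'  n15⇒n16
[49] read 'a'  n16⇒n17  ** P1@[49:49],P2@[48:49],P4@[44:49]
[50] read 'c'  n17⇒n21 (fail-walked)
[51] read 'd'  n21⇒n25  ** P7@[50:51]
[52] read 'c'  n25⇒n21 (fail-walked)
[53] read 'd'  n21⇒n25  ** P7@[52:53]
[54] read 'b'  n25⇒n8 (fail-walked)
[55] read 'b'  n8⇒n9
[56] read 'a'  n9⇒n1 (fail-walked)  ** P1@[56:56]

All matches (sorted): [[1,7],[2,1],[2,2],[6,6],[6,7],[9,1],[10,1],[11,1],[12,1],[13,1],[14,1],[22,7],[26,6],[26,7],[33,1],[40,1],[40,2],[40,4],[49,1],[49,2],[49,4],[51,7],[53,7],[56,1]]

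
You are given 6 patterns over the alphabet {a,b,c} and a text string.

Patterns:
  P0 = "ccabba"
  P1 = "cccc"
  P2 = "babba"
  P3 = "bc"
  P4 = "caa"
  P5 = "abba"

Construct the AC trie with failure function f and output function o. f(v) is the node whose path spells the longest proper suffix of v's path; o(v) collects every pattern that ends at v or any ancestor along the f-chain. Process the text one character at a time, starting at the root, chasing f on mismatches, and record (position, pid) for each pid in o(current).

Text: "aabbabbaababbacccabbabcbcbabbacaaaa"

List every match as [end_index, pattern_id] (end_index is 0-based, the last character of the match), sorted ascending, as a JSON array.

Construct AC machine:
Trie (insert patterns):
  n0 'ε': a→17 b→9 c→1
  n1 'c': a→15 c→2
  n2 'cc': a→3 c→7
  n3 'cca': b→4
  n4 'ccab': b→5
  n5 'ccabb': a→6
  n6 'ccabba': ·  [P0 ends]
  n7 'ccc': c→8
  n8 'cccc': ·  [P1 ends]
  n9 'b': a→10 c→14
  n10 'ba': b→11
  n11 'bab': b→12
  n12 'babb': a→13
  n13 'babba': ·  [P2 ends]
  n14 'bc': ·  [P3 ends]
  n15 'ca': a→16
  n16 'caa': ·  [P4 ends]
  n17 'a': b→18
  n18 'ab': b→19
  n19 'abb': a→20
  n20 'abba': ·  [P5 ends]

Failure links (BFS by depth):
  n1('c'): parent n0 fail=0; on 'c' 0 → fail=0;  out ∅∪∅=∅
  n9('b'): parent n0 fail=0; on 'b' 0 → fail=0;  out ∅∪∅=∅
  n17('a'): parent n0 fail=0; on 'a' 0 → fail=0;  out ∅∪∅=∅
  n2('cc'): parent n1 fail=0; on 'c' 0 → fail=1;  out ∅∪∅=∅
  n10('ba'): parent n9 fail=0; on 'a' 0 → fail=17;  out ∅∪∅=∅
  n14('bc'): parent n9 fail=0; on 'c' 0 → fail=1;  out {3}∪∅={3}
  n15('ca'): parent n1 fail=0; on 'a' 0 → fail=17;  out ∅∪∅=∅
  n18('ab'): parent n17 fail=0; on 'b' 0 → fail=9;  out ∅∪∅=∅
  n3('cca'): parent n2 fail=1; on 'a' 1 → fail=15;  out ∅∪∅=∅
  n7('ccc'): parent n2 fail=1; on 'c' 1 → fail=2;  out ∅∪∅=∅
  n11('bab'): parent n10 fail=17; on 'b' 17 → fail=18;  out ∅∪∅=∅
  n16('caa'): parent n15 fail=17; on 'a' 17→0 → fail=17;  out {4}∪∅={4}
  n19('abb'): parent n18 fail=9; on 'b' 9→0 → fail=9;  out ∅∪∅=∅
  n4('ccab'): parent n3 fail=15; on 'b' 15→17 → fail=18;  out ∅∪∅=∅
  n8('cccc'): parent n7 fail=2; on 'c' 2 → fail=7;  out {1}∪∅={1}
  n12('babb'): parent n11 fail=18; on 'b' 18 → fail=19;  out ∅∪∅=∅
  n20('abba'): parent n19 fail=9; on 'a' 9 → fail=10;  out {5}∪∅={5}
  n5('ccabb'): parent n4 fail=18; on 'b' 18 → fail=19;  out ∅∪∅=∅
  n13('babba'): parent n12 fail=19; on 'a' 19 → fail=20;  out {2}∪{5}={2,5}
  n6('ccabba'): parent n5 fail=19; on 'a' 19 → fail=20;  out {0}∪{5}={0,5}

Run:
i=0 'a': node 0→17
i=1 'a': node 17→17 (fail-walked)
i=2 'b': node 17→18
i=3 'b': node 18→19
i=4 'a': node 19→20  → match P5@[1:4]
i=5 'b': node 20→11 (fail-walked)
i=6 'b': node 11→12
i=7 'a': node 12→13  → match P2@[3:7],P5@[4:7]
i=8 'a': node 13→17 (fail-walked)
i=9 'b': node 17→18
i=10 'a': node 18→10 (fail-walked)
i=11 'b': node 10→11
i=12 'b': node 11→12
i=13 'a': node 12→13  → match P2@[9:13],P5@[10:13]
i=14 'c': node 13→1 (fail-walked)
i=15 'c': node 1→2
i=16 'c': node 2→7
i=17 'a': node 7→3 (fail-walked)
i=18 'b': node 3→4
i=19 'b': node 4→5
i=20 'a': node 5→6  → match P0@[15:20],P5@[17:20]
i=21 'b': node 6→11 (fail-walked)
i=22 'c': node 11→14 (fail-walked)  → match P3@[21:22]
i=23 'b': node 14→9 (fail-walked)
i=24 'c': node 9→14  → match P3@[23:24]
i=25 'b': node 14→9 (fail-walked)
i=26 'a': node 9→10
i=27 'b': node 10→11
i=28 'b': node 11→12
i=29 'a': node 12→13  → match P2@[25:29],P5@[26:29]
i=30 'c': node 13→1 (fail-walked)
i=31 'a': node 1→15
i=32 'a': node 15→16  → match P4@[30:32]
i=33 'a': node 16→17 (fail-walked)
i=34 'a': node 17→17 (fail-walked)

All matches (sorted): [[4,5],[7,2],[7,5],[13,2],[13,5],[20,0],[20,5],[22,3],[24,3],[29,2],[29,5],[32,4]]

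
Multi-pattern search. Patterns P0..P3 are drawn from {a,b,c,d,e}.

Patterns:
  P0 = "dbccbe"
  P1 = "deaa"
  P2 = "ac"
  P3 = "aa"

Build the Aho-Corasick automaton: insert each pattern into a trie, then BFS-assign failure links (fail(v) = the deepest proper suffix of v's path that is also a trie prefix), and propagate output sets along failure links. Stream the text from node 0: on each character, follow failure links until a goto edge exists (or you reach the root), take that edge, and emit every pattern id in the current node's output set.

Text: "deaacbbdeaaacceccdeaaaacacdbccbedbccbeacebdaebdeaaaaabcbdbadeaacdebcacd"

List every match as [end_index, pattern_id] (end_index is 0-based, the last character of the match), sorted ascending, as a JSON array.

Build:
Trie nodes:
  0='ε' goto a→10 d→1
  1='d' goto b→2 e→7
  2='db' goto c→3
  3='dbc' goto c→4
  4='dbcc' goto b→5
  5='dbccb' goto e→6
  6='dbccbe' goto ·  [P0 ends]
  7='de' goto a→8
  8='dea' goto a→9
  9='deaa' goto ·  [P1 ends]
  10='a' goto a→12 c→11
  11='ac' goto ·  [P2 ends]
  12='aa' goto ·  [P3 ends]

Failure links (BFS by depth):
  fail(1) 'd': from fail(0)=0 chase 'd': 0 ⇒ 0;  out=∅∪out(0)=∅
  fail(10) 'a': from fail(0)=0 chase 'a': 0 ⇒ 0;  out=∅∪out(0)=∅
  fail(2) 'db': from fail(1)=0 chase 'b': 0 ⇒ 0;  out=∅∪out(0)=∅
  fail(7) 'de': from fail(1)=0 chase 'e': 0 ⇒ 0;  out=∅∪out(0)=∅
  fail(11) 'ac': from fail(10)=0 chase 'c': 0 ⇒ 0;  out={2}∪out(0)={2}
  fail(12) 'aa': from fail(10)=0 chase 'a': 0 ⇒ 10;  out={3}∪out(10)={3}
  fail(3) 'dbc': from fail(2)=0 chase 'c': 0 ⇒ 0;  out=∅∪out(0)=∅
  fail(8) 'dea': from fail(7)=0 chase 'a': 0 ⇒ 10;  out=∅∪out(10)=∅
  fail(4) 'dbcc': from fail(3)=0 chase 'c': 0 ⇒ 0;  out=∅∪out(0)=∅
  fail(9) 'deaa': from fail(8)=10 chase 'a': 10 ⇒ 12;  out={1}∪out(12)={1,3}
  fail(5) 'dbccb': from fail(4)=0 chase 'b': 0 ⇒ 0;  out=∅∪out(0)=∅
  fail(6) 'dbccbe': from fail(5)=0 chase 'e': 0 ⇒ 0;  out={0}∪out(0)={0}

Text stream:
[0] read 'd'  n0⇒n1
[1] read 'e'  n1⇒n7
[2] read 'a'  n7⇒n8
[3] read 'a'  n8⇒n9  → match P1@[0:3],P3@[2:3]
[4] read 'c'  n9⇒n11 (fail-walked)  → match P2@[3:4]
[5] read 'b'  n11⇒n0 (fail-walked)
[6] read 'b'  n0⇒n0
[7] read 'd'  n0⇒n1
[8] read 'e'  n1⇒n7
[9] read 'a'  n7⇒n8
[10] read 'a'  n8⇒n9  → match P1@[7:10],P3@[9:10]
[11] read 'a'  n9⇒n12 (fail-walked)  → match P3@[10:11]
[12] read 'c'  n12⇒n11 (fail-walked)  → match P2@[11:12]
[13] read 'c'  n11⇒n0 (fail-walked)
[14] read 'e'  n0⇒n0
[15] read 'c'  n0⇒n0
[16] read 'c'  n0⇒n0
[17] read 'd'  n0⇒n1
[18] read 'e'  n1⇒n7
[19] read 'a'  n7⇒n8
[20] read 'a'  n8⇒n9  → match P1@[17:20],P3@[19:20]
[21] read 'a'  n9⇒n12 (fail-walked)  → match P3@[20:21]
[22] read 'a'  n12⇒n12 (fail-walked)  → match P3@[21:22]
[23] read 'c'  n12⇒n11 (fail-walked)  → match P2@[22:23]
[24] read 'a'  n11⇒n10 (fail-walked)
[25] read 'c'  n10⇒n11  → match P2@[24:25]
[26] read 'd'  n11⇒n1 (fail-walked)
[27] read 'b'  n1⇒n2
[28] read 'c'  n2⇒n3
[29] read 'c'  n3⇒n4
[30] read 'b'  n4⇒n5
[31] read 'e'  n5⇒n6  → match P0@[26:31]
[32] read 'd'  n6⇒n1 (fail-walked)
[33] read 'b'  n1⇒n2
[34] read 'c'  n2⇒n3
[35] read 'c'  n3⇒n4
[36] read 'b'  n4⇒n5
[37] read 'e'  n5⇒n6  → match P0@[32:37]
[38] read 'a'  n6⇒n10 (fail-walked)
[39] read 'c'  n10⇒n11  → match P2@[38:39]
[40] read 'e'  n11⇒n0 (fail-walked)
[41] read 'b'  n0⇒n0
[42] read 'd'  n0⇒n1
[43] read 'a'  n1⇒n10 (fail-walked)
[44] read 'e'  n10⇒n0 (fail-walked)
[45] read 'b'  n0⇒n0
[46] read 'd'  n0⇒n1
[47] read 'e'  n1⇒n7
[48] read 'a'  n7⇒n8
[49] read 'a'  n8⇒n9  → match P1@[46:49],P3@[48:49]
[50] read 'a'  n9⇒n12 (fail-walked)  → match P3@[49:50]
[51] read 'a'  n12⇒n12 (fail-walked)  → match P3@[50:51]
[52] read 'a'  n12⇒n12 (fail-walked)  → match P3@[51:52]
[53] read 'b'  n12⇒n0 (fail-walked)
[54] read 'c'  n0⇒n0
[55] read 'b'  n0⇒n0
[56] read 'd'  n0⇒n1
[57] read 'b'  n1⇒n2
[58] read 'a'  n2⇒n10 (fail-walked)
[59] read 'd'  n10⇒n1 (fail-walked)
[60] read 'e'  n1⇒n7
[61] read 'a'  n7⇒n8
[62] read 'a'  n8⇒n9  → match P1@[59:62],P3@[61:62]
[63] read 'c'  n9⇒n11 (fail-walked)  → match P2@[62:63]
[64] read 'd'  n11⇒n1 (fail-walked)
[65] read 'e'  n1⇒n7
[66] read 'b'  n7⇒n0 (fail-walked)
[67] read 'c'  n0⇒n0
[68] read 'a'  n0⇒n10
[69] read 'c'  n10⇒n11  → match P2@[68:69]
[70] read 'd'  n11⇒n1 (fail-walked)

All matches (sorted): [[3,1],[3,3],[4,2],[10,1],[10,3],[11,3],[12,2],[20,1],[20,3],[21,3],[22,3],[23,2],[25,2],[31,0],[37,0],[39,2],[49,1],[49,3],[50,3],[51,3],[52,3],[62,1],[62,3],[63,2],[69,2]]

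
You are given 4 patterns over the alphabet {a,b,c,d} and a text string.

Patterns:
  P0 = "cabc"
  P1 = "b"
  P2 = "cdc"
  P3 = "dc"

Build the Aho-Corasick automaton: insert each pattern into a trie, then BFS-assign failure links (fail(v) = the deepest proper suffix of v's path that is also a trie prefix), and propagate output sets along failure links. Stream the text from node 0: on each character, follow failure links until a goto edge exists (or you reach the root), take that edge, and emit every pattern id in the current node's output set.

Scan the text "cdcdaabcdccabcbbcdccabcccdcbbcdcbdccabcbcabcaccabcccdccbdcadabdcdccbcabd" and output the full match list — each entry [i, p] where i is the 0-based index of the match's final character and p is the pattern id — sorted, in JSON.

Build automaton:
Trie nodes:
  0='ε' goto b→5 c→1 d→8
  1='c' goto a→2 d→6
  2='ca' goto b→3
  3='cab' goto c→4
  4='cabc' goto ·  [P0 ends]
  5='b' goto ·  [P1 ends]
  6='cd' goto c→7
  7='cdc' goto ·  [P2 ends]
  8='d' goto c→9
  9='dc' goto ·  [P3 ends]

Failure links (BFS by depth):
  n1('c'): parent n0 fail=0; on 'c' 0 → fail=0;  out ∅∪∅=∅
  n5('b'): parent n0 fail=0; on 'b' 0 → fail=0;  out {1}∪∅={1}
  n8('d'): parent n0 fail=0; on 'd' 0 → fail=0;  out ∅∪∅=∅
  n2('ca'): parent n1 fail=0; on 'a' 0 → fail=0;  out ∅∪∅=∅
  n6('cd'): parent n1 fail=0; on 'd' 0 → fail=8;  out ∅∪∅=∅
  n9('dc'): parent n8 fail=0; on 'c' 0 → fail=1;  out {3}∪∅={3}
  n3('cab'): parent n2 fail=0; on 'b' 0 → fail=5;  out ∅∪{1}={1}
  n7('cdc'): parent n6 fail=8; on 'c' 8 → fail=9;  out {2}∪{3}={2,3}
  n4('cabc'): parent n3 fail=5; on 'c' 5→0 → fail=1;  out {0}∪∅={0}

Text stream:
i=0 'c': node 0→1
i=1 'd': node 1→6
i=2 'c': node 6→7  ** P2@[0:2],P3@[1:2]
i=3 'd': node 7→6 (fail-walked)
i=4 'a': node 6→0 (fail-walked)
i=5 'a': node 0→0
i=6 'b': node 0→5  ** P1@[6:6]
i=7 'c': node 5→1 (fail-walked)
i=8 'd': node 1→6
i=9 'c': node 6→7  ** P2@[7:9],P3@[8:9]
i=10 'c': node 7→1 (fail-walked)
i=11 'a': node 1→2
i=12 'b': node 2→3  ** P1@[12:12]
i=13 'c': node 3→4  ** P0@[10:13]
i=14 'b': node 4→5 (fail-walked)  ** P1@[14:14]
i=15 'b': node 5→5 (fail-walked)  ** P1@[15:15]
i=16 'c': node 5→1 (fail-walked)
i=17 'd': node 1→6
i=18 'c': node 6→7  ** P2@[16:18],P3@[17:18]
i=19 'c': node 7→1 (fail-walked)
i=20 'a': node 1→2
i=21 'b': node 2→3  ** P1@[21:21]
i=22 'c': node 3→4  ** P0@[19:22]
i=23 'c': node 4→1 (fail-walked)
i=24 'c': node 1→1 (fail-walked)
i=25 'd': node 1→6
i=26 'c': node 6→7  ** P2@[24:26],P3@[25:26]
i=27 'b': node 7→5 (fail-walked)  ** P1@[27:27]
i=28 'b': node 5→5 (fail-walked)  ** P1@[28:28]
i=29 'c': node 5→1 (fail-walked)
i=30 'd': node 1→6
i=31 'c': node 6→7  ** P2@[29:31],P3@[30:31]
i=32 'b': node 7→5 (fail-walked)  ** P1@[32:32]
i=33 'd': node 5→8 (fail-walked)
i=34 'c': node 8→9  ** P3@[33:34]
i=35 'c': node 9→1 (fail-walked)
i=36 'a': node 1→2
i=37 'b': node 2→3  ** P1@[37:37]
i=38 'c': node 3→4  ** P0@[35:38]
i=39 'b': node 4→5 (fail-walked)  ** P1@[39:39]
i=40 'c': node 5→1 (fail-walked)
i=41 'a': node 1→2
i=42 'b': node 2→3  ** P1@[42:42]
i=43 'c': node 3→4  ** P0@[40:43]
i=44 'a': node 4→2 (fail-walked)
i=45 'c': node 2→1 (fail-walked)
i=46 'c': node 1→1 (fail-walked)
i=47 'a': node 1→2
i=48 'b': node 2→3  ** P1@[48:48]
i=49 'c': node 3→4  ** P0@[46:49]
i=50 'c': node 4→1 (fail-walked)
i=51 'c': node 1→1 (fail-walked)
i=52 'd': node 1→6
i=53 'c': node 6→7  ** P2@[51:53],P3@[52:53]
i=54 'c': node 7→1 (fail-walked)
i=55 'b': node 1→5 (fail-walked)  ** P1@[55:55]
i=56 'd': node 5→8 (fail-walked)
i=57 'c': node 8→9  ** P3@[56:57]
i=58 'a': node 9→2 (fail-walked)
i=59 'd': node 2→8 (fail-walked)
i=60 'a': node 8→0 (fail-walked)
i=61 'b': node 0→5  ** P1@[61:61]
i=62 'd': node 5→8 (fail-walked)
i=63 'c': node 8→9  ** P3@[62:63]
i=64 'd': node 9→6 (fail-walked)
i=65 'c': node 6→7  ** P2@[63:65],P3@[64:65]
i=66 'c': node 7→1 (fail-walked)
i=67 'b': node 1→5 (fail-walked)  ** P1@[67:67]
i=68 'c': node 5→1 (fail-walked)
i=69 'a': node 1→2
i=70 'b': node 2→3  ** P1@[70:70]
i=71 'd': node 3→8 (fail-walked)

Matches: [[2,2],[2,3],[6,1],[9,2],[9,3],[12,1],[13,0],[14,1],[15,1],[18,2],[18,3],[21,1],[22,0],[26,2],[26,3],[27,1],[28,1],[31,2],[31,3],[32,1],[34,3],[37,1],[38,0],[39,1],[42,1],[43,0],[48,1],[49,0],[53,2],[53,3],[55,1],[57,3],[61,1],[63,3],[65,2],[65,3],[67,1],[70,1]]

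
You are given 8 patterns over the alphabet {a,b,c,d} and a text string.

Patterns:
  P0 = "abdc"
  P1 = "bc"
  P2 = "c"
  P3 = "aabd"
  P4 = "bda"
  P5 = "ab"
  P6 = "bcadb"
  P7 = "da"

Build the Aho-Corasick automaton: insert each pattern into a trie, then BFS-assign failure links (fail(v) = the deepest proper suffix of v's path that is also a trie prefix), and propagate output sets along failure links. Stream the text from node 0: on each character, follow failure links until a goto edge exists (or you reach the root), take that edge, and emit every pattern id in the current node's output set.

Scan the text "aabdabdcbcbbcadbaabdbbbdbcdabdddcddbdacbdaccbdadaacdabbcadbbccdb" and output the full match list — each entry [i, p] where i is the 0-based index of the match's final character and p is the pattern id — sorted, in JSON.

Build automaton:
Trie (insert patterns):
  0='ε' goto a→1 b→5 c→7 d→16
  1='a' goto a→8 b→2
  2='ab' goto d→3  [P5 ends]
  3='abd' goto c→4
  4='abdc' goto ·  [P0 ends]
  5='b' goto c→6 d→11
  6='bc' goto a→13  [P1 ends]
  7='c' goto ·  [P2 ends]
  8='aa' goto b→9
  9='aab' goto d→10
  10='aabd' goto ·  [P3 ends]
  11='bd' goto a→12
  12='bda' goto ·  [P4 ends]
  13='bca' goto d→14
  14='bcad' goto b→15
  15='bcadb' goto ·  [P6 ends]
  16='d' goto a→17
  17='da' goto ·  [P7 ends]

BFS fail/out derivation:
  n1('a'): parent n0 fail=0; on 'a' 0 → fail=0;  out ∅∪∅=∅
  n5('b'): parent n0 fail=0; on 'b' 0 → fail=0;  out ∅∪∅=∅
  n7('c'): parent n0 fail=0; on 'c' 0 → fail=0;  out {2}∪∅={2}
  n16('d'): parent n0 fail=0; on 'd' 0 → fail=0;  out ∅∪∅=∅
  n2('ab'): parent n1 fail=0; on 'b' 0 → fail=5;  out {5}∪∅={5}
  n6('bc'): parent n5 fail=0; on 'c' 0 → fail=7;  out {1}∪{2}={1,2}
  n8('aa'): parent n1 fail=0; on 'a' 0 → fail=1;  out ∅∪∅=∅
  n11('bd'): parent n5 fail=0; on 'd' 0 → fail=16;  out ∅∪∅=∅
  n17('da'): parent n16 fail=0; on 'a' 0 → fail=1;  out {7}∪∅={7}
  n3('abd'): parent n2 fail=5; on 'd' 5 → fail=11;  out ∅∪∅=∅
  n9('aab'): parent n8 fail=1; on 'b' 1 → fail=2;  out ∅∪{5}={5}
  n12('bda'): parent n11 fail=16; on 'a' 16 → fail=17;  out {4}∪{7}={4,7}
  n13('bca'): parent n6 fail=7; on 'a' 7→0 → fail=1;  out ∅∪∅=∅
  n4('abdc'): parent n3 fail=11; on 'c' 11→16→0 → fail=7;  out {0}∪{2}={0,2}
  n10('aabd'): parent n9 fail=2; on 'd' 2 → fail=3;  out {3}∪∅={3}
  n14('bcad'): parent n13 fail=1; on 'd' 1→0 → fail=16;  out ∅∪∅=∅
  n15('bcadb'): parent n14 fail=16; on 'b' 16→0 → fail=5;  out {6}∪∅={6}

Scan:
pos 0 'a': at 1
pos 1 'a': at 8
pos 2 'b': at 9  emit P5@[1:2]
pos 3 'd': at 10  emit P3@[0:3]
pos 4 'a': at 12 ·f  emit P4@[2:4],P7@[3:4]
pos 5 'b': at 2 ·f  emit P5@[4:5]
pos 6 'd': at 3
pos 7 'c': at 4  emit P0@[4:7],P2@[7:7]
pos 8 'b': at 5 ·f
pos 9 'c': at 6  emit P1@[8:9],P2@[9:9]
pos 10 'b': at 5 ·f
pos 11 'b': at 5 ·f
pos 12 'c': at 6  emit P1@[11:12],P2@[12:12]
pos 13 'a': at 13
pos 14 'd': at 14
pos 15 'b': at 15  emit P6@[11:15]
pos 16 'a': at 1 ·f
pos 17 'a': at 8
pos 18 'b': at 9  emit P5@[17:18]
pos 19 'd': at 10  emit P3@[16:19]
pos 20 'b': at 5 ·f
pos 21 'b': at 5 ·f
pos 22 'b': at 5 ·f
pos 23 'd': at 11
pos 24 'b': at 5 ·f
pos 25 'c': at 6  emit P1@[24:25],P2@[25:25]
pos 26 'd': at 16 ·f
pos 27 'a': at 17  emit P7@[26:27]
pos 28 'b': at 2 ·f  emit P5@[27:28]
pos 29 'd': at 3
pos 30 'd': at 16 ·f
pos 31 'd': at 16 ·f
pos 32 'c': at 7 ·f  emit P2@[32:32]
pos 33 'd': at 16 ·f
pos 34 'd': at 16 ·f
pos 35 'b': at 5 ·f
pos 36 'd': at 11
pos 37 'a': at 12  emit P4@[35:37],P7@[36:37]
pos 38 'c': at 7 ·f  emit P2@[38:38]
pos 39 'b': at 5 ·f
pos 40 'd': at 11
pos 41 'a': at 12  emit P4@[39:41],P7@[40:41]
pos 42 'c': at 7 ·f  emit P2@[42:42]
pos 43 'c': at 7 ·f  emit P2@[43:43]
pos 44 'b': at 5 ·f
pos 45 'd': at 11
pos 46 'a': at 12  emit P4@[44:46],P7@[45:46]
pos 47 'd': at 16 ·f
pos 48 'a': at 17  emit P7@[47:48]
pos 49 'a': at 8 ·f
pos 50 'c': at 7 ·f  emit P2@[50:50]
pos 51 'd': at 16 ·f
pos 52 'a': at 17  emit P7@[51:52]
pos 53 'b': at 2 ·f  emit P5@[52:53]
pos 54 'b': at 5 ·f
pos 55 'c': at 6  emit P1@[54:55],P2@[55:55]
pos 56 'a': at 13
pos 57 'd': at 14
pos 58 'b': at 15  emit P6@[54:58]
pos 59 'b': at 5 ·f
pos 60 'c': at 6  emit P1@[59:60],P2@[60:60]
pos 61 'c': at 7 ·f  emit P2@[61:61]
pos 62 'd': at 16 ·f
pos 63 'b': at 5 ·f

Matches: [[2,5],[3,3],[4,4],[4,7],[5,5],[7,0],[7,2],[9,1],[9,2],[12,1],[12,2],[15,6],[18,5],[19,3],[25,1],[25,2],[27,7],[28,5],[32,2],[37,4],[37,7],[38,2],[41,4],[41,7],[42,2],[43,2],[46,4],[46,7],[48,7],[50,2],[52,7],[53,5],[55,1],[55,2],[58,6],[60,1],[60,2],[61,2]]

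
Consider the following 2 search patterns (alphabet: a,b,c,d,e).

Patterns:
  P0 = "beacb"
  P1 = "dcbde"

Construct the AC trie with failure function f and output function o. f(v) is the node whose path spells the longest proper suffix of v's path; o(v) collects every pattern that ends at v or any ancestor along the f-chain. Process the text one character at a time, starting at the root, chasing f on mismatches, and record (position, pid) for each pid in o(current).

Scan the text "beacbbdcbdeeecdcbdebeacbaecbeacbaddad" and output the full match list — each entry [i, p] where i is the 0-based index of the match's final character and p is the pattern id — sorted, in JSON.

Build:
Trie (insert patterns):
  0='ε' goto b→1 d→6
  1='b' goto e→2
  2='be' goto a→3
  3='bea' goto c→4
  4='beac' goto b→5
  5='beacb' goto ·  [P0 ends]
  6='d' goto c→7
  7='dc' goto b→8
  8='dcb' goto d→9
  9='dcbd' goto e→10
  10='dcbde' goto ·  [P1 ends]

BFS fail/out derivation:
  n1('b'): parent n0 fail=0; on 'b' 0 → fail=0;  out ∅∪∅=∅
  n6('d'): parent n0 fail=0; on 'd' 0 → fail=0;  out ∅∪∅=∅
  n2('be'): parent n1 fail=0; on 'e' 0 → fail=0;  out ∅∪∅=∅
  n7('dc'): parent n6 fail=0; on 'c' 0 → fail=0;  out ∅∪∅=∅
  n3('bea'): parent n2 fail=0; on 'a' 0 → fail=0;  out ∅∪∅=∅
  n8('dcb'): parent n7 fail=0; on 'b' 0 → fail=1;  out ∅∪∅=∅
  n4('beac'): parent n3 fail=0; on 'c' 0 → fail=0;  out ∅∪∅=∅
  n9('dcbd'): parent n8 fail=1; on 'd' 1→0 → fail=6;  out ∅∪∅=∅
  n5('beacb'): parent n4 fail=0; on 'b' 0 → fail=1;  out {0}∪∅={0}
  n10('dcbde'): parent n9 fail=6; on 'e' 6→0 → fail=0;  out {1}∪∅={1}

Scan:
[0] read 'b'  n0⇒n1
[1] read 'e'  n1⇒n2
[2] read 'a'  n2⇒n3
[3] read 'c'  n3⇒n4
[4] read 'b'  n4⇒n5  → match P0@[0:4]
[5] read 'b'  n5⇒n1 (fail-walked)
[6] read 'd'  n1⇒n6 (fail-walked)
[7] read 'c'  n6⇒n7
[8] read 'b'  n7⇒n8
[9] read 'd'  n8⇒n9
[10] read 'e'  n9⇒n10  → match P1@[6:10]
[11] read 'e'  n10⇒n0 (fail-walked)
[12] read 'e'  n0⇒n0
[13] read 'c'  n0⇒n0
[14] read 'd'  n0⇒n6
[15] read 'c'  n6⇒n7
[16] read 'b'  n7⇒n8
[17] read 'd'  n8⇒n9
[18] read 'e'  n9⇒n10  → match P1@[14:18]
[19] read 'b'  n10⇒n1 (fail-walked)
[20] read 'e'  n1⇒n2
[21] read 'a'  n2⇒n3
[22] read 'c'  n3⇒n4
[23] read 'b'  n4⇒n5  → match P0@[19:23]
[24] read 'a'  n5⇒n0 (fail-walked)
[25] read 'e'  n0⇒n0
[26] read 'c'  n0⇒n0
[27] read 'b'  n0⇒n1
[28] read 'e'  n1⇒n2
[29] read 'a'  n2⇒n3
[30] read 'c'  n3⇒n4
[31] read 'b'  n4⇒n5  → match P0@[27:31]
[32] read 'a'  n5⇒n0 (fail-walked)
[33] read 'd'  n0⇒n6
[34] read 'd'  n6⇒n6 (fail-walked)
[35] read 'a'  n6⇒n0 (fail-walked)
[36] read 'd'  n0⇒n6

Matches: [[4,0],[10,1],[18,1],[23,0],[31,0]]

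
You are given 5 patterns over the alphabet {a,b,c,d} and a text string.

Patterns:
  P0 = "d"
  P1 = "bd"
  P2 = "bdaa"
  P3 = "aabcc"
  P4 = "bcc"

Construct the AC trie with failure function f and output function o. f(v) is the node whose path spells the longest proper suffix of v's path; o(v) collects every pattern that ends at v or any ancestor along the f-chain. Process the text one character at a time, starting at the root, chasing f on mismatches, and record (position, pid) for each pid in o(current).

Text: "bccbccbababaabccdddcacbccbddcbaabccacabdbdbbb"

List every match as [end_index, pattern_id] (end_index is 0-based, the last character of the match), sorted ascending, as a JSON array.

Build:
Trie nodes:
  0='ε' goto a→6 b→2 d→1
  1='d' goto ·  ←P0
  2='b' goto c→11 d→3
  3='bd' goto a→4  ←P1
  4='bda' goto a→5
  5='bdaa' goto ·  ←P2
  6='a' goto a→7
  7='aa' goto b→8
  8='aab' goto c→9
  9='aabc' goto c→10
  10='aabcc' goto ·  ←P3
  11='bc' goto c→12
  12='bcc' goto ·  ←P4

BFS fail/out derivation:
  n1('d'): parent n0 fail=0; on 'd' 0 → fail=0;  out {0}∪∅={0}
  n2('b'): parent n0 fail=0; on 'b' 0 → fail=0;  out ∅∪∅=∅
  n6('a'): parent n0 fail=0; on 'a' 0 → fail=0;  out ∅∪∅=∅
  n3('bd'): parent n2 fail=0; on 'd' 0 → fail=1;  out {1}∪{0}={0,1}
  n7('aa'): parent n6 fail=0; on 'a' 0 → fail=6;  out ∅∪∅=∅
  n11('bc'): parent n2 fail=0; on 'c' 0 → fail=0;  out ∅∪∅=∅
  n4('bda'): parent n3 fail=1; on 'a' 1→0 → fail=6;  out ∅∪∅=∅
  n8('aab'): parent n7 fail=6; on 'b' 6→0 → fail=2;  out ∅∪∅=∅
  n12('bcc'): parent n11 fail=0; on 'c' 0 → fail=0;  out {4}∪∅={4}
  n5('bdaa'): parent n4 fail=6; on 'a' 6 → fail=7;  out {2}∪∅={2}
  n9('aabc'): parent n8 fail=2; on 'c' 2 → fail=11;  out ∅∪∅=∅
  n10('aabcc'): parent n9 fail=11; on 'c' 11 → fail=12;  out {3}∪{4}={3,4}

Scan:
i=0 'b': node 0→2
i=1 'c': node 2→11
i=2 'c': node 11→12  ** P4@[0:2]
i=3 'b': node 12→2 (via fail)
i=4 'c': node 2→11
i=5 'c': node 11→12  ** P4@[3:5]
i=6 'b': node 12→2 (via fail)
i=7 'a': node 2→6 (via fail)
i=8 'b': node 6→2 (via fail)
i=9 'a': node 2→6 (via fail)
i=10 'b': node 6→2 (via fail)
i=11 'a': node 2→6 (via fail)
i=12 'a': node 6→7
i=13 'b': node 7→8
i=14 'c': node 8→9
i=15 'c': node 9→10  ** P3@[11:15],P4@[13:15]
i=16 'd': node 10→1 (via fail)  ** P0@[16:16]
i=17 'd': node 1→1 (via fail)  ** P0@[17:17]
i=18 'd': node 1→1 (via fail)  ** P0@[18:18]
i=19 'c': node 1→0 (via fail)
i=20 'a': node 0→6
i=21 'c': node 6→0 (via fail)
i=22 'b': node 0→2
i=23 'c': node 2→11
i=24 'c': node 11→12  ** P4@[22:24]
i=25 'b': node 12→2 (via fail)
i=26 'd': node 2→3  ** P0@[26:26],P1@[25:26]
i=27 'd': node 3→1 (via fail)  ** P0@[27:27]
i=28 'c': node 1→0 (via fail)
i=29 'b': node 0→2
i=30 'a': node 2→6 (via fail)
i=31 'a': node 6→7
i=32 'b': node 7→8
i=33 'c': node 8→9
i=34 'c': node 9→10  ** P3@[30:34],P4@[32:34]
i=35 'a': node 10→6 (via fail)
i=36 'c': node 6→0 (via fail)
i=37 'a': node 0→6
i=38 'b': node 6→2 (via fail)
i=39 'd': node 2→3  ** P0@[39:39],P1@[38:39]
i=40 'b': node 3→2 (via fail)
i=41 'd': node 2→3  ** P0@[41:41],P1@[40:41]
i=42 'b': node 3→2 (via fail)
i=43 'b': node 2→2 (via fail)
i=44 'b': node 2→2 (via fail)

All matches (sorted): [[2,4],[5,4],[15,3],[15,4],[16,0],[17,0],[18,0],[24,4],[26,0],[26,1],[27,0],[34,3],[34,4],[39,0],[39,1],[41,0],[41,1]]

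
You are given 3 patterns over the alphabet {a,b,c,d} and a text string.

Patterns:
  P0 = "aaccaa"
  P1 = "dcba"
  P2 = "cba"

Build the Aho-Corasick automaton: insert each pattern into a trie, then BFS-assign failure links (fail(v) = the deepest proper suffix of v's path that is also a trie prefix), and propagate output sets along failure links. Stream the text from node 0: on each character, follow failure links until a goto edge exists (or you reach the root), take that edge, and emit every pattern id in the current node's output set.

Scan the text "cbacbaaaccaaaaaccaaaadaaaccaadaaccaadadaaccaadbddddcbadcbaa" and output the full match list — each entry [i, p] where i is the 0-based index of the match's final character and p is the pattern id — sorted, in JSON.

Construct AC machine:
Trie (insert patterns):
  0='ε' goto a→1 c→11 d→7
  1='a' goto a→2
  2='aa' goto c→3
  3='aac' goto c→4
  4='aacc' goto a→5
  5='aacca' goto a→6
  6='aaccaa' goto ·  [P0 ends]
  7='d' goto c→8
  8='dc' goto b→9
  9='dcb' goto a→10
  10='dcba' goto ·  [P1 ends]
  11='c' goto b→12
  12='cb' goto a→13
  13='cba' goto ·  [P2 ends]

Failure links (BFS by depth):
  n1('a'): parent n0 fail=0; on 'a' 0 → fail=0;  out ∅∪∅=∅
  n7('d'): parent n0 fail=0; on 'd' 0 → fail=0;  out ∅∪∅=∅
  n11('c'): parent n0 fail=0; on 'c' 0 → fail=0;  out ∅∪∅=∅
  n2('aa'): parent n1 fail=0; on 'a' 0 → fail=1;  out ∅∪∅=∅
  n8('dc'): parent n7 fail=0; on 'c' 0 → fail=11;  out ∅∪∅=∅
  n12('cb'): parent n11 fail=0; on 'b' 0 → fail=0;  out ∅∪∅=∅
  n3('aac'): parent n2 fail=1; on 'c' 1→0 → fail=11;  out ∅∪∅=∅
  n9('dcb'): parent n8 fail=11; on 'b' 11 → fail=12;  out ∅∪∅=∅
  n13('cba'): parent n12 fail=0; on 'a' 0 → fail=1;  out {2}∪∅={2}
  n4('aacc'): parent n3 fail=11; on 'c' 11→0 → fail=11;  out ∅∪∅=∅
  n10('dcba'): parent n9 fail=12; on 'a' 12 → fail=13;  out {1}∪{2}={1,2}
  n5('aacca'): parent n4 fail=11; on 'a' 11→0 → fail=1;  out ∅∪∅=∅
  n6('aaccaa'): parent n5 fail=1; on 'a' 1 → fail=2;  out {0}∪∅={0}

Scan:
[0] read 'c'  n0⇒n11
[1] read 'b'  n11⇒n12
[2] read 'a'  n12⇒n13  → match P2@[0:2]
[3] read 'c'  n13⇒n11 ·f
[4] read 'b'  n11⇒n12
[5] read 'a'  n12⇒n13  → match P2@[3:5]
[6] read 'a'  n13⇒n2 ·f
[7] read 'a'  n2⇒n2 ·f
[8] read 'c'  n2⇒n3
[9] read 'c'  n3⇒n4
[10] read 'a'  n4⇒n5
[11] read 'a'  n5⇒n6  → match P0@[6:11]
[12] read 'a'  n6⇒n2 ·f
[13] read 'a'  n2⇒n2 ·f
[14] read 'a'  n2⇒n2 ·f
[15] read 'c'  n2⇒n3
[16] read 'c'  n3⇒n4
[17] read 'a'  n4⇒n5
[18] read 'a'  n5⇒n6  → match P0@[13:18]
[19] read 'a'  n6⇒n2 ·f
[20] read 'a'  n2⇒n2 ·f
[21] read 'd'  n2⇒n7 ·f
[22] read 'a'  n7⇒n1 ·f
[23] read 'a'  n1⇒n2
[24] read 'a'  n2⇒n2 ·f
[25] read 'c'  n2⇒n3
[26] read 'c'  n3⇒n4
[27] read 'a'  n4⇒n5
[28] read 'a'  n5⇒n6  → match P0@[23:28]
[29] read 'd'  n6⇒n7 ·f
[30] read 'a'  n7⇒n1 ·f
[31] read 'a'  n1⇒n2
[32] read 'c'  n2⇒n3
[33] read 'c'  n3⇒n4
[34] read 'a'  n4⇒n5
[35] read 'a'  n5⇒n6  → match P0@[30:35]
[36] read 'd'  n6⇒n7 ·f
[37] read 'a'  n7⇒n1 ·f
[38] read 'd'  n1⇒n7 ·f
[39] read 'a'  n7⇒n1 ·f
[40] read 'a'  n1⇒n2
[41] read 'c'  n2⇒n3
[42] read 'c'  n3⇒n4
[43] read 'a'  n4⇒n5
[44] read 'a'  n5⇒n6  → match P0@[39:44]
[45] read 'd'  n6⇒n7 ·f
[46] read 'b'  n7⇒n0 ·f
[47] read 'd'  n0⇒n7
[48] read 'd'  n7⇒n7 ·f
[49] read 'd'  n7⇒n7 ·f
[50] read 'd'  n7⇒n7 ·f
[51] read 'c'  n7⇒n8
[52] read 'b'  n8⇒n9
[53] read 'a'  n9⇒n10  → match P1@[50:53],P2@[51:53]
[54] read 'd'  n10⇒n7 ·f
[55] read 'c'  n7⇒n8
[56] read 'b'  n8⇒n9
[57] read 'a'  n9⇒n10  → match P1@[54:57],P2@[55:57]
[58] read 'a'  n10⇒n2 ·f

Result: [[2,2],[5,2],[11,0],[18,0],[28,0],[35,0],[44,0],[53,1],[53,2],[57,1],[57,2]]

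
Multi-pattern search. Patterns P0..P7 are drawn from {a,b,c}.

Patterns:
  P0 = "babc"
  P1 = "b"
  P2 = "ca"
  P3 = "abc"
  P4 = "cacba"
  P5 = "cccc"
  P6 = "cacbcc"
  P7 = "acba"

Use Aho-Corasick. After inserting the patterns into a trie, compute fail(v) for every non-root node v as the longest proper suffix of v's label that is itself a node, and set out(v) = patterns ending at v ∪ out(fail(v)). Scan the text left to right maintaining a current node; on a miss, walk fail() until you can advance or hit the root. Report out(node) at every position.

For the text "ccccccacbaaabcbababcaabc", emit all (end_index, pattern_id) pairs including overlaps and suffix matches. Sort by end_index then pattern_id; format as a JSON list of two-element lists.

Build:
Trie (insert patterns):
  n0 'ε': a→7 b→1 c→5
  n1 'b': a→2  [P1 ends]
  n2 'ba': b→3
  n3 'bab': c→4
  n4 'babc': ·  [P0 ends]
  n5 'c': a→6 c→13
  n6 'ca': c→10  [P2 ends]
  n7 'a': b→8 c→18
  n8 'ab': c→9
  n9 'abc': ·  [P3 ends]
  n10 'cac': b→11
  n11 'cacb': a→12 c→16
  n12 'cacba': ·  [P4 ends]
  n13 'cc': c→14
  n14 'ccc': c→15
  n15 'cccc': ·  [P5 ends]
  n16 'cacbc': c→17
  n17 'cacbcc': ·  [P6 ends]
  n18 'ac': b→19
  n19 'acb': a→20
  n20 'acba': ·  [P7 ends]

Failure links (BFS by depth):
  n1('b'): parent n0 fail=0; on 'b' 0 → fail=0;  out {1}∪∅={1}
  n5('c'): parent n0 fail=0; on 'c' 0 → fail=0;  out ∅∪∅=∅
  n7('a'): parent n0 fail=0; on 'a' 0 → fail=0;  out ∅∪∅=∅
  n2('ba'): parent n1 fail=0; on 'a' 0 → fail=7;  out ∅∪∅=∅
  n6('ca'): parent n5 fail=0; on 'a' 0 → fail=7;  out {2}∪∅={2}
  n8('ab'): parent n7 fail=0; on 'b' 0 → fail=1;  out ∅∪{1}={1}
  n13('cc'): parent n5 fail=0; on 'c' 0 → fail=5;  out ∅∪∅=∅
  n18('ac'): parent n7 fail=0; on 'c' 0 → fail=5;  out ∅∪∅=∅
  n3('bab'): parent n2 fail=7; on 'b' 7 → fail=8;  out ∅∪{1}={1}
  n9('abc'): parent n8 fail=1; on 'c' 1→0 → fail=5;  out {3}∪∅={3}
  n10('cac'): parent n6 fail=7; on 'c' 7 → fail=18;  out ∅∪∅=∅
  n14('ccc'): parent n13 fail=5; on 'c' 5 → fail=13;  out ∅∪∅=∅
  n19('acb'): parent n18 fail=5; on 'b' 5→0 → fail=1;  out ∅∪{1}={1}
  n4('babc'): parent n3 fail=8; on 'c' 8 → fail=9;  out {0}∪{3}={0,3}
  n11('cacb'): parent n10 fail=18; on 'b' 18 → fail=19;  out ∅∪{1}={1}
  n15('cccc'): parent n14 fail=13; on 'c' 13 → fail=14;  out {5}∪∅={5}
  n20('acba'): parent n19 fail=1; on 'a' 1 → fail=2;  out {7}∪∅={7}
  n12('cacba'): parent n11 fail=19; on 'a' 19 → fail=20;  out {4}∪{7}={4,7}
  n16('cacbc'): parent n11 fail=19; on 'c' 19→1→0 → fail=5;  out ∅∪∅=∅
  n17('cacbcc'): parent n16 fail=5; on 'c' 5 → fail=13;  out {6}∪∅={6}

Scan:
i=0 'c': node 0→5
i=1 'c': node 5→13
i=2 'c': node 13→14
i=3 'c': node 14→15  ** P5@[0:3]
i=4 'c': node 15→15 ·f  ** P5@[1:4]
i=5 'c': node 15→15 ·f  ** P5@[2:5]
i=6 'a': node 15→6 ·f  ** P2@[5:6]
i=7 'c': node 6→10
i=8 'b': node 10→11  ** P1@[8:8]
i=9 'a': node 11→12  ** P4@[5:9],P7@[6:9]
i=10 'a': node 12→7 ·f
i=11 'a': node 7→7 ·f
i=12 'b': node 7→8  ** P1@[12:12]
i=13 'c': node 8→9  ** P3@[11:13]
i=14 'b': node 9→1 ·f  ** P1@[14:14]
i=15 'a': node 1→2
i=16 'b': node 2→3  ** P1@[16:16]
i=17 'a': node 3→2 ·f
i=18 'b': node 2→3  ** P1@[18:18]
i=19 'c': node 3→4  ** P0@[16:19],P3@[17:19]
i=20 'a': node 4→6 ·f  ** P2@[19:20]
i=21 'a': node 6→7 ·f
i=22 'b': node 7→8  ** P1@[22:22]
i=23 'c': node 8→9  ** P3@[21:23]

Matches: [[3,5],[4,5],[5,5],[6,2],[8,1],[9,4],[9,7],[12,1],[13,3],[14,1],[16,1],[18,1],[19,0],[19,3],[20,2],[22,1],[23,3]]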